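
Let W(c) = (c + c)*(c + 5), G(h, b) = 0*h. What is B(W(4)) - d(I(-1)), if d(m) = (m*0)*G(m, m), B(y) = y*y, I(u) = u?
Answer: 5184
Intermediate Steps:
G(h, b) = 0
W(c) = 2*c*(5 + c) (W(c) = (2*c)*(5 + c) = 2*c*(5 + c))
B(y) = y**2
d(m) = 0 (d(m) = (m*0)*0 = 0*0 = 0)
B(W(4)) - d(I(-1)) = (2*4*(5 + 4))**2 - 1*0 = (2*4*9)**2 + 0 = 72**2 + 0 = 5184 + 0 = 5184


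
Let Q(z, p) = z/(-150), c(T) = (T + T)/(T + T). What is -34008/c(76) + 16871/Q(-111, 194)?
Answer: -414746/37 ≈ -11209.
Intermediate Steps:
c(T) = 1 (c(T) = (2*T)/((2*T)) = (2*T)*(1/(2*T)) = 1)
Q(z, p) = -z/150 (Q(z, p) = z*(-1/150) = -z/150)
-34008/c(76) + 16871/Q(-111, 194) = -34008/1 + 16871/((-1/150*(-111))) = -34008*1 + 16871/(37/50) = -34008 + 16871*(50/37) = -34008 + 843550/37 = -414746/37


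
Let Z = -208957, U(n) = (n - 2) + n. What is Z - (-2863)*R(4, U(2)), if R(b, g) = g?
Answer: -203231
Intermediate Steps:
U(n) = -2 + 2*n (U(n) = (-2 + n) + n = -2 + 2*n)
Z - (-2863)*R(4, U(2)) = -208957 - (-2863)*(-2 + 2*2) = -208957 - (-2863)*(-2 + 4) = -208957 - (-2863)*2 = -208957 - 1*(-5726) = -208957 + 5726 = -203231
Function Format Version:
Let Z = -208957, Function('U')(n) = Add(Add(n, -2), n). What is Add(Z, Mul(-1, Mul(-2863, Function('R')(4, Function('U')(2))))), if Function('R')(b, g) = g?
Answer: -203231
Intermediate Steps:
Function('U')(n) = Add(-2, Mul(2, n)) (Function('U')(n) = Add(Add(-2, n), n) = Add(-2, Mul(2, n)))
Add(Z, Mul(-1, Mul(-2863, Function('R')(4, Function('U')(2))))) = Add(-208957, Mul(-1, Mul(-2863, Add(-2, Mul(2, 2))))) = Add(-208957, Mul(-1, Mul(-2863, Add(-2, 4)))) = Add(-208957, Mul(-1, Mul(-2863, 2))) = Add(-208957, Mul(-1, -5726)) = Add(-208957, 5726) = -203231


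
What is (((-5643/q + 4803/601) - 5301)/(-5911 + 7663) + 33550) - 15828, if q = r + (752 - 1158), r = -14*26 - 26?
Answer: 4950387283753/279383264 ≈ 17719.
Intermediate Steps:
r = -390 (r = -364 - 26 = -390)
q = -796 (q = -390 + (752 - 1158) = -390 - 406 = -796)
(((-5643/q + 4803/601) - 5301)/(-5911 + 7663) + 33550) - 15828 = (((-5643/(-796) + 4803/601) - 5301)/(-5911 + 7663) + 33550) - 15828 = (((-5643*(-1/796) + 4803*(1/601)) - 5301)/1752 + 33550) - 15828 = (((5643/796 + 4803/601) - 5301)*(1/1752) + 33550) - 15828 = ((7214631/478396 - 5301)*(1/1752) + 33550) - 15828 = (-2528762565/478396*1/1752 + 33550) - 15828 = (-842920855/279383264 + 33550) - 15828 = 9372465586345/279383264 - 15828 = 4950387283753/279383264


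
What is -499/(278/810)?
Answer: -202095/139 ≈ -1453.9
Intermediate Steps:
-499/(278/810) = -499/(278*(1/810)) = -499/139/405 = -499*405/139 = -202095/139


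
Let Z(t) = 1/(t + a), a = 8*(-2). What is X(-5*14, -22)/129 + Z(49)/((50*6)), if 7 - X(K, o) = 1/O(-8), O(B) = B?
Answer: 47111/851400 ≈ 0.055334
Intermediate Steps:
a = -16
X(K, o) = 57/8 (X(K, o) = 7 - 1/(-8) = 7 - 1*(-1/8) = 7 + 1/8 = 57/8)
Z(t) = 1/(-16 + t) (Z(t) = 1/(t - 16) = 1/(-16 + t))
X(-5*14, -22)/129 + Z(49)/((50*6)) = (57/8)/129 + 1/((-16 + 49)*((50*6))) = (57/8)*(1/129) + 1/(33*300) = 19/344 + (1/33)*(1/300) = 19/344 + 1/9900 = 47111/851400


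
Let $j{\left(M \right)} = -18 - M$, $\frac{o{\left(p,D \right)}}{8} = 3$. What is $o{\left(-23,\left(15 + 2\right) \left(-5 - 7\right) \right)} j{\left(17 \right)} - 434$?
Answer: $-1274$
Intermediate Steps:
$o{\left(p,D \right)} = 24$ ($o{\left(p,D \right)} = 8 \cdot 3 = 24$)
$o{\left(-23,\left(15 + 2\right) \left(-5 - 7\right) \right)} j{\left(17 \right)} - 434 = 24 \left(-18 - 17\right) - 434 = 24 \left(-35\right) - 434 = -840 - 434 = -1274$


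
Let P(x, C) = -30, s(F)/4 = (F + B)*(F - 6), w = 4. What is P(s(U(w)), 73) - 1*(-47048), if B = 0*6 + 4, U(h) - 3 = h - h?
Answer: 47018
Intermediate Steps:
U(h) = 3 (U(h) = 3 + (h - h) = 3 + 0 = 3)
B = 4 (B = 0 + 4 = 4)
s(F) = 4*(-6 + F)*(4 + F) (s(F) = 4*((F + 4)*(F - 6)) = 4*((4 + F)*(-6 + F)) = 4*((-6 + F)*(4 + F)) = 4*(-6 + F)*(4 + F))
P(s(U(w)), 73) - 1*(-47048) = -30 - 1*(-47048) = -30 + 47048 = 47018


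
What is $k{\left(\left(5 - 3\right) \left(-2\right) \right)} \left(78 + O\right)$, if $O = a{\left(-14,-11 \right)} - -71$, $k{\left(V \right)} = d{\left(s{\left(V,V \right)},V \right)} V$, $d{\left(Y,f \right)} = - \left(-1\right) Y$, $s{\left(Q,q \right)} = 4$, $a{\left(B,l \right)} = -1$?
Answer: $-2368$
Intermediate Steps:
$d{\left(Y,f \right)} = Y$
$k{\left(V \right)} = 4 V$
$O = 70$ ($O = -1 - -71 = -1 + 71 = 70$)
$k{\left(\left(5 - 3\right) \left(-2\right) \right)} \left(78 + O\right) = 4 \left(5 - 3\right) \left(-2\right) \left(78 + 70\right) = 4 \cdot 2 \left(-2\right) 148 = 4 \left(-4\right) 148 = \left(-16\right) 148 = -2368$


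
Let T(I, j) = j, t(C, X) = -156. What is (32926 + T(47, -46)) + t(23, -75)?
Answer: 32724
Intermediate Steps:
(32926 + T(47, -46)) + t(23, -75) = (32926 - 46) - 156 = 32880 - 156 = 32724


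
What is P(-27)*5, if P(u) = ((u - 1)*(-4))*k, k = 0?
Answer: 0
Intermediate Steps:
P(u) = 0 (P(u) = ((u - 1)*(-4))*0 = ((-1 + u)*(-4))*0 = (4 - 4*u)*0 = 0)
P(-27)*5 = 0*5 = 0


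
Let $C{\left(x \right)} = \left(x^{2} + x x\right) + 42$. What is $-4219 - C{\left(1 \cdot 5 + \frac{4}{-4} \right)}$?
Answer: $-4293$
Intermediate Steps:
$C{\left(x \right)} = 42 + 2 x^{2}$ ($C{\left(x \right)} = \left(x^{2} + x^{2}\right) + 42 = 2 x^{2} + 42 = 42 + 2 x^{2}$)
$-4219 - C{\left(1 \cdot 5 + \frac{4}{-4} \right)} = -4219 - \left(42 + 2 \left(1 \cdot 5 + \frac{4}{-4}\right)^{2}\right) = -4219 - \left(42 + 2 \left(5 + 4 \left(- \frac{1}{4}\right)\right)^{2}\right) = -4219 - \left(42 + 2 \left(5 - 1\right)^{2}\right) = -4219 - \left(42 + 2 \cdot 4^{2}\right) = -4219 - \left(42 + 2 \cdot 16\right) = -4219 - \left(42 + 32\right) = -4219 - 74 = -4293$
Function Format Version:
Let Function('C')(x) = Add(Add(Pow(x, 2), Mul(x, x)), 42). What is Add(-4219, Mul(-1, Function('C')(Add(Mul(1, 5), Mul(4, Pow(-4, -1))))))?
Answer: -4293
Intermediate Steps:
Function('C')(x) = Add(42, Mul(2, Pow(x, 2))) (Function('C')(x) = Add(Add(Pow(x, 2), Pow(x, 2)), 42) = Add(Mul(2, Pow(x, 2)), 42) = Add(42, Mul(2, Pow(x, 2))))
Add(-4219, Mul(-1, Function('C')(Add(Mul(1, 5), Mul(4, Pow(-4, -1)))))) = Add(-4219, Mul(-1, Add(42, Mul(2, Pow(Add(Mul(1, 5), Mul(4, Pow(-4, -1))), 2))))) = Add(-4219, Mul(-1, Add(42, Mul(2, Pow(Add(5, Mul(4, Rational(-1, 4))), 2))))) = Add(-4219, Mul(-1, Add(42, Mul(2, Pow(Add(5, -1), 2))))) = Add(-4219, Mul(-1, Add(42, Mul(2, Pow(4, 2))))) = Add(-4219, Mul(-1, Add(42, Mul(2, 16)))) = Add(-4219, Mul(-1, Add(42, 32))) = Add(-4219, Mul(-1, 74)) = Add(-4219, -74) = -4293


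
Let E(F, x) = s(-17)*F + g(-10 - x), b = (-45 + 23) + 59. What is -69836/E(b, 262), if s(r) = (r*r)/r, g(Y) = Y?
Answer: 4108/53 ≈ 77.509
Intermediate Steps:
s(r) = r (s(r) = r**2/r = r)
b = 37 (b = -22 + 59 = 37)
E(F, x) = -10 - x - 17*F (E(F, x) = -17*F + (-10 - x) = -10 - x - 17*F)
-69836/E(b, 262) = -69836/(-10 - 1*262 - 17*37) = -69836/(-10 - 262 - 629) = -69836/(-901) = -69836*(-1/901) = 4108/53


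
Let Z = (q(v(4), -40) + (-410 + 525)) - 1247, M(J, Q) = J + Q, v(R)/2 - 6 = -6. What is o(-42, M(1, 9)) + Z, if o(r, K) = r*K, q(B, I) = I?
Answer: -1592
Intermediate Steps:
v(R) = 0 (v(R) = 12 + 2*(-6) = 12 - 12 = 0)
o(r, K) = K*r
Z = -1172 (Z = (-40 + (-410 + 525)) - 1247 = (-40 + 115) - 1247 = 75 - 1247 = -1172)
o(-42, M(1, 9)) + Z = (1 + 9)*(-42) - 1172 = 10*(-42) - 1172 = -420 - 1172 = -1592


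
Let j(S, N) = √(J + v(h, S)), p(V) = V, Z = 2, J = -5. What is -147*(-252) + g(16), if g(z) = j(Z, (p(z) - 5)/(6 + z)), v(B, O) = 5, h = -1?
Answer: 37044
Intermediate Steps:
j(S, N) = 0 (j(S, N) = √(-5 + 5) = √0 = 0)
g(z) = 0
-147*(-252) + g(16) = -147*(-252) + 0 = 37044 + 0 = 37044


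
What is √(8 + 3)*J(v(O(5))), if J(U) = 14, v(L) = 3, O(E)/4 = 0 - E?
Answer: 14*√11 ≈ 46.433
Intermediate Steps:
O(E) = -4*E (O(E) = 4*(0 - E) = 4*(-E) = -4*E)
√(8 + 3)*J(v(O(5))) = √(8 + 3)*14 = √11*14 = 14*√11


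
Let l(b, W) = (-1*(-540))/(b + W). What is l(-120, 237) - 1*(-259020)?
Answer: 3367320/13 ≈ 2.5902e+5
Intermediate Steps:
l(b, W) = 540/(W + b)
l(-120, 237) - 1*(-259020) = 540/(237 - 120) - 1*(-259020) = 540/117 + 259020 = 540*(1/117) + 259020 = 60/13 + 259020 = 3367320/13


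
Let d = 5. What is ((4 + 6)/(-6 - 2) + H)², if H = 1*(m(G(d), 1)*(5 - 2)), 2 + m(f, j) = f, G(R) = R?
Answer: 961/16 ≈ 60.063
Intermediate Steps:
m(f, j) = -2 + f
H = 9 (H = 1*((-2 + 5)*(5 - 2)) = 1*(3*3) = 1*9 = 9)
((4 + 6)/(-6 - 2) + H)² = ((4 + 6)/(-6 - 2) + 9)² = (10/(-8) + 9)² = (10*(-⅛) + 9)² = (-5/4 + 9)² = (31/4)² = 961/16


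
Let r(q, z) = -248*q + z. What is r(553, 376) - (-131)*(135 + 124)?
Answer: -102839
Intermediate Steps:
r(q, z) = z - 248*q
r(553, 376) - (-131)*(135 + 124) = (376 - 248*553) - (-131)*(135 + 124) = (376 - 137144) - (-131)*259 = -136768 - 1*(-33929) = -136768 + 33929 = -102839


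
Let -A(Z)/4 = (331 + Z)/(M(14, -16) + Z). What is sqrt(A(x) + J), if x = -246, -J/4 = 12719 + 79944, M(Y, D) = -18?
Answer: I*sqrt(1614554502)/66 ≈ 608.81*I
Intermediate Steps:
J = -370652 (J = -4*(12719 + 79944) = -4*92663 = -370652)
A(Z) = -4*(331 + Z)/(-18 + Z)
sqrt(A(x) + J) = sqrt(4*(-331 - 1*(-246))/(-18 - 246) - 370652) = sqrt(4*(-331 + 246)/(-264) - 370652) = sqrt(4*(-1/264)*(-85) - 370652) = sqrt(85/66 - 370652) = sqrt(-24462947/66) = I*sqrt(1614554502)/66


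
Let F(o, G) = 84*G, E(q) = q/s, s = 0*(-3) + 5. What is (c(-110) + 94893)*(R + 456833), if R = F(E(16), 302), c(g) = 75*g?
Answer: 41779341243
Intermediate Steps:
s = 5 (s = 0 + 5 = 5)
E(q) = q/5
R = 25368 (R = 84*302 = 25368)
(c(-110) + 94893)*(R + 456833) = (75*(-110) + 94893)*(25368 + 456833) = (-8250 + 94893)*482201 = 86643*482201 = 41779341243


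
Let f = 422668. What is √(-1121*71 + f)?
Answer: 31*√357 ≈ 585.73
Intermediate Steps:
√(-1121*71 + f) = √(-1121*71 + 422668) = √(-79591 + 422668) = √343077 = 31*√357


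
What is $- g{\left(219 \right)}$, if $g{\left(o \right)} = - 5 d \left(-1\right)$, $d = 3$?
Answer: $-15$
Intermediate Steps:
$g{\left(o \right)} = 15$ ($g{\left(o \right)} = \left(-5\right) 3 \left(-1\right) = \left(-15\right) \left(-1\right) = 15$)
$- g{\left(219 \right)} = \left(-1\right) 15 = -15$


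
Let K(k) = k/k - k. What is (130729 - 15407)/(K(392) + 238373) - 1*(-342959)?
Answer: 40809092030/118991 ≈ 3.4296e+5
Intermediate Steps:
K(k) = 1 - k
(130729 - 15407)/(K(392) + 238373) - 1*(-342959) = (130729 - 15407)/((1 - 1*392) + 238373) - 1*(-342959) = 115322/((1 - 392) + 238373) + 342959 = 115322/(-391 + 238373) + 342959 = 115322/237982 + 342959 = 115322*(1/237982) + 342959 = 57661/118991 + 342959 = 40809092030/118991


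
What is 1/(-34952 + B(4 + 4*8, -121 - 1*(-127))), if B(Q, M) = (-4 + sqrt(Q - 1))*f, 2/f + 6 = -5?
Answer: -1057276/36953141789 + 11*sqrt(35)/73906283578 ≈ -2.8610e-5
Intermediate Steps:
f = -2/11 (f = 2/(-6 - 5) = 2/(-11) = 2*(-1/11) = -2/11 ≈ -0.18182)
B(Q, M) = 8/11 - 2*sqrt(-1 + Q)/11 (B(Q, M) = (-4 + sqrt(Q - 1))*(-2/11) = (-4 + sqrt(-1 + Q))*(-2/11) = 8/11 - 2*sqrt(-1 + Q)/11)
1/(-34952 + B(4 + 4*8, -121 - 1*(-127))) = 1/(-34952 + (8/11 - 2*sqrt(-1 + (4 + 4*8))/11)) = 1/(-34952 + (8/11 - 2*sqrt(-1 + (4 + 32))/11)) = 1/(-34952 + (8/11 - 2*sqrt(-1 + 36)/11)) = 1/(-34952 + (8/11 - 2*sqrt(35)/11)) = 1/(-384464/11 - 2*sqrt(35)/11)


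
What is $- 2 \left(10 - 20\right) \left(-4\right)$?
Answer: $-80$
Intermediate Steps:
$- 2 \left(10 - 20\right) \left(-4\right) = \left(-2\right) \left(-10\right) \left(-4\right) = 20 \left(-4\right) = -80$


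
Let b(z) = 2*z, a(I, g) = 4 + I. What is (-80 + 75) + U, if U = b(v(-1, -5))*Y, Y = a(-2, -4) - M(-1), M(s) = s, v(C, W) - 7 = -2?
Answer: 25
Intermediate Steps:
v(C, W) = 5 (v(C, W) = 7 - 2 = 5)
Y = 3 (Y = (4 - 2) - 1*(-1) = 2 + 1 = 3)
U = 30 (U = (2*5)*3 = 10*3 = 30)
(-80 + 75) + U = (-80 + 75) + 30 = -5 + 30 = 25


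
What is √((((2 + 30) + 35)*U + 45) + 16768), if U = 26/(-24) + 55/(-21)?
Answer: √29220555/42 ≈ 128.70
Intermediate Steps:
U = -311/84 (U = 26*(-1/24) + 55*(-1/21) = -13/12 - 55/21 = -311/84 ≈ -3.7024)
√((((2 + 30) + 35)*U + 45) + 16768) = √((((2 + 30) + 35)*(-311/84) + 45) + 16768) = √(((32 + 35)*(-311/84) + 45) + 16768) = √((67*(-311/84) + 45) + 16768) = √((-20837/84 + 45) + 16768) = √(-17057/84 + 16768) = √(1391455/84) = √29220555/42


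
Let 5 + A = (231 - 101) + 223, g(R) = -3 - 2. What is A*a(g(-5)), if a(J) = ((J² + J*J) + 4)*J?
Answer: -93960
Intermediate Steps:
g(R) = -5
a(J) = J*(4 + 2*J²) (a(J) = ((J² + J²) + 4)*J = (2*J² + 4)*J = (4 + 2*J²)*J = J*(4 + 2*J²))
A = 348 (A = -5 + ((231 - 101) + 223) = -5 + (130 + 223) = -5 + 353 = 348)
A*a(g(-5)) = 348*(2*(-5)*(2 + (-5)²)) = 348*(2*(-5)*(2 + 25)) = 348*(2*(-5)*27) = 348*(-270) = -93960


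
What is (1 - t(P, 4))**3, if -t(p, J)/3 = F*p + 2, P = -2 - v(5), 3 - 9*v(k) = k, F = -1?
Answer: 50653/27 ≈ 1876.0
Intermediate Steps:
v(k) = 1/3 - k/9
P = -16/9 (P = -2 - (1/3 - 1/9*5) = -2 - (1/3 - 5/9) = -2 - 1*(-2/9) = -2 + 2/9 = -16/9 ≈ -1.7778)
t(p, J) = -6 + 3*p (t(p, J) = -3*(-p + 2) = -3*(2 - p) = -6 + 3*p)
(1 - t(P, 4))**3 = (1 - (-6 + 3*(-16/9)))**3 = (1 - (-6 - 16/3))**3 = (1 - 1*(-34/3))**3 = (1 + 34/3)**3 = (37/3)**3 = 50653/27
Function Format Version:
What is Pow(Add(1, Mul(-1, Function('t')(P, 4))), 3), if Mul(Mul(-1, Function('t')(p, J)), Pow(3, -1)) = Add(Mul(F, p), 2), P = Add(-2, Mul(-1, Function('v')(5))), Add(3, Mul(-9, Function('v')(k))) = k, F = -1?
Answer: Rational(50653, 27) ≈ 1876.0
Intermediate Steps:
Function('v')(k) = Add(Rational(1, 3), Mul(Rational(-1, 9), k))
P = Rational(-16, 9) (P = Add(-2, Mul(-1, Add(Rational(1, 3), Mul(Rational(-1, 9), 5)))) = Add(-2, Mul(-1, Add(Rational(1, 3), Rational(-5, 9)))) = Add(-2, Mul(-1, Rational(-2, 9))) = Add(-2, Rational(2, 9)) = Rational(-16, 9) ≈ -1.7778)
Function('t')(p, J) = Add(-6, Mul(3, p)) (Function('t')(p, J) = Mul(-3, Add(Mul(-1, p), 2)) = Mul(-3, Add(2, Mul(-1, p))) = Add(-6, Mul(3, p)))
Pow(Add(1, Mul(-1, Function('t')(P, 4))), 3) = Pow(Add(1, Mul(-1, Add(-6, Mul(3, Rational(-16, 9))))), 3) = Pow(Add(1, Mul(-1, Add(-6, Rational(-16, 3)))), 3) = Pow(Add(1, Mul(-1, Rational(-34, 3))), 3) = Pow(Add(1, Rational(34, 3)), 3) = Pow(Rational(37, 3), 3) = Rational(50653, 27)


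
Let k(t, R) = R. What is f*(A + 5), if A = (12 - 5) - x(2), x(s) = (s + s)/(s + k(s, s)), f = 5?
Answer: 55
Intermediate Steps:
x(s) = 1 (x(s) = (s + s)/(s + s) = (2*s)/((2*s)) = (2*s)*(1/(2*s)) = 1)
A = 6 (A = (12 - 5) - 1*1 = 7 - 1 = 6)
f*(A + 5) = 5*(6 + 5) = 5*11 = 55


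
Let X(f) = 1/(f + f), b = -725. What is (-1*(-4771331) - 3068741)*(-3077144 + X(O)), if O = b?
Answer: -26195573020671/5 ≈ -5.2391e+12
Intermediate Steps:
O = -725
X(f) = 1/(2*f)
(-1*(-4771331) - 3068741)*(-3077144 + X(O)) = (-1*(-4771331) - 3068741)*(-3077144 + (½)/(-725)) = (4771331 - 3068741)*(-3077144 + (½)*(-1/725)) = 1702590*(-3077144 - 1/1450) = 1702590*(-4461858801/1450) = -26195573020671/5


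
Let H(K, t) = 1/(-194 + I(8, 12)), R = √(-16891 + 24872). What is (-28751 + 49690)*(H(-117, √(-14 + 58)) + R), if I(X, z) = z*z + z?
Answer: -20939/38 + 20939*√7981 ≈ 1.8701e+6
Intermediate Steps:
I(X, z) = z + z² (I(X, z) = z² + z = z + z²)
R = √7981 ≈ 89.336
H(K, t) = -1/38 (H(K, t) = 1/(-194 + 12*(1 + 12)) = 1/(-194 + 12*13) = 1/(-194 + 156) = 1/(-38) = -1/38)
(-28751 + 49690)*(H(-117, √(-14 + 58)) + R) = (-28751 + 49690)*(-1/38 + √7981) = 20939*(-1/38 + √7981) = -20939/38 + 20939*√7981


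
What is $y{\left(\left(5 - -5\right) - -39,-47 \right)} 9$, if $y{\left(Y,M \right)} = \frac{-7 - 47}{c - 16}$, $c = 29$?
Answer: $- \frac{486}{13} \approx -37.385$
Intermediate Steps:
$y{\left(Y,M \right)} = - \frac{54}{13}$ ($y{\left(Y,M \right)} = \frac{-7 - 47}{29 - 16} = - \frac{54}{13}$)
$y{\left(\left(5 - -5\right) - -39,-47 \right)} 9 = \left(- \frac{54}{13}\right) 9 = - \frac{486}{13}$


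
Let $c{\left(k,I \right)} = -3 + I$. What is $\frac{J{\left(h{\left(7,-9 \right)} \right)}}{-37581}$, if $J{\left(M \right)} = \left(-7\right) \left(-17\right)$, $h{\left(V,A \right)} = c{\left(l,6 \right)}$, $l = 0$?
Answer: $- \frac{119}{37581} \approx -0.0031665$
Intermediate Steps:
$h{\left(V,A \right)} = 3$ ($h{\left(V,A \right)} = -3 + 6 = 3$)
$J{\left(M \right)} = 119$
$\frac{J{\left(h{\left(7,-9 \right)} \right)}}{-37581} = \frac{119}{-37581} = 119 \left(- \frac{1}{37581}\right) = - \frac{119}{37581}$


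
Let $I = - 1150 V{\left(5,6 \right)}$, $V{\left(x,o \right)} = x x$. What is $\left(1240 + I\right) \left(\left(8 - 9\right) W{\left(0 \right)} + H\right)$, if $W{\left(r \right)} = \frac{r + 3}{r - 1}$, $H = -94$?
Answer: $2503410$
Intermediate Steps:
$W{\left(r \right)} = \frac{3 + r}{-1 + r}$
$V{\left(x,o \right)} = x^{2}$
$I = -28750$ ($I = - 1150 \cdot 5^{2} = \left(-1150\right) 25 = -28750$)
$\left(1240 + I\right) \left(\left(8 - 9\right) W{\left(0 \right)} + H\right) = \left(1240 - 28750\right) \left(\left(8 - 9\right) \frac{3 + 0}{-1 + 0} - 94\right) = - 27510 \left(- \frac{3}{-1} - 94\right) = - 27510 \left(- \left(-1\right) 3 - 94\right) = - 27510 \left(\left(-1\right) \left(-3\right) - 94\right) = - 27510 \left(3 - 94\right) = \left(-27510\right) \left(-91\right) = 2503410$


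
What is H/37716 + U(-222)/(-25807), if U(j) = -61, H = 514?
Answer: 7782737/486668406 ≈ 0.015992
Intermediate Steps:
H/37716 + U(-222)/(-25807) = 514/37716 - 61/(-25807) = 514*(1/37716) - 61*(-1/25807) = 257/18858 + 61/25807 = 7782737/486668406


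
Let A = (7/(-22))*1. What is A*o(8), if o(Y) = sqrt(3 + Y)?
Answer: -7*sqrt(11)/22 ≈ -1.0553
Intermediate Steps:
A = -7/22 (A = (7*(-1/22))*1 = -7/22*1 = -7/22 ≈ -0.31818)
A*o(8) = -7*sqrt(3 + 8)/22 = -7*sqrt(11)/22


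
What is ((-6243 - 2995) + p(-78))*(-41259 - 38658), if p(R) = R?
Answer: 744506772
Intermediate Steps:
((-6243 - 2995) + p(-78))*(-41259 - 38658) = ((-6243 - 2995) - 78)*(-41259 - 38658) = (-9238 - 78)*(-79917) = -9316*(-79917) = 744506772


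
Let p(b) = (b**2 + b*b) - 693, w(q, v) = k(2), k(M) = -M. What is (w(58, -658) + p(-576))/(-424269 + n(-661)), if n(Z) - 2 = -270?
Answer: -662857/424537 ≈ -1.5614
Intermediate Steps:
w(q, v) = -2 (w(q, v) = -1*2 = -2)
n(Z) = -268 (n(Z) = 2 - 270 = -268)
p(b) = -693 + 2*b**2 (p(b) = (b**2 + b**2) - 693 = 2*b**2 - 693 = -693 + 2*b**2)
(w(58, -658) + p(-576))/(-424269 + n(-661)) = (-2 + (-693 + 2*(-576)**2))/(-424269 - 268) = (-2 + (-693 + 2*331776))/(-424537) = (-2 + (-693 + 663552))*(-1/424537) = (-2 + 662859)*(-1/424537) = 662857*(-1/424537) = -662857/424537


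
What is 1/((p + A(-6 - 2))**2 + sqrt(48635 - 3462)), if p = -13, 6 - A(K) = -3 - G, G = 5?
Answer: -1/45172 + sqrt(45173)/45172 ≈ 0.0046830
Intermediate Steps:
A(K) = 14 (A(K) = 6 - (-3 - 1*5) = 6 - (-3 - 5) = 6 - 1*(-8) = 6 + 8 = 14)
1/((p + A(-6 - 2))**2 + sqrt(48635 - 3462)) = 1/((-13 + 14)**2 + sqrt(48635 - 3462)) = 1/(1**2 + sqrt(45173)) = 1/(1 + sqrt(45173))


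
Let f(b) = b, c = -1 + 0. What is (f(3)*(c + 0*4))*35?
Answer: -105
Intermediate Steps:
c = -1
(f(3)*(c + 0*4))*35 = (3*(-1 + 0*4))*35 = (3*(-1 + 0))*35 = (3*(-1))*35 = -3*35 = -105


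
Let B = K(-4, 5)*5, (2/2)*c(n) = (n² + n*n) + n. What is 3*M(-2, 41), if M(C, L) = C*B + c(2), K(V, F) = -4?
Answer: 150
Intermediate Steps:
c(n) = n + 2*n² (c(n) = (n² + n*n) + n = (n² + n²) + n = 2*n² + n = n + 2*n²)
B = -20 (B = -4*5 = -20)
M(C, L) = 10 - 20*C (M(C, L) = C*(-20) + 2*(1 + 2*2) = -20*C + 2*(1 + 4) = -20*C + 2*5 = -20*C + 10 = 10 - 20*C)
3*M(-2, 41) = 3*(10 - 20*(-2)) = 3*(10 + 40) = 3*50 = 150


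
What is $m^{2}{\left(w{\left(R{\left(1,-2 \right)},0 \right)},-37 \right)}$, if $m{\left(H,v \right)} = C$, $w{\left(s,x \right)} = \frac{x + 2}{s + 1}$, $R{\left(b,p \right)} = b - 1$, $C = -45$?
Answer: $2025$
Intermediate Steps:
$R{\left(b,p \right)} = -1 + b$ ($R{\left(b,p \right)} = b - 1 = -1 + b$)
$w{\left(s,x \right)} = \frac{2 + x}{1 + s}$
$m{\left(H,v \right)} = -45$
$m^{2}{\left(w{\left(R{\left(1,-2 \right)},0 \right)},-37 \right)} = \left(-45\right)^{2} = 2025$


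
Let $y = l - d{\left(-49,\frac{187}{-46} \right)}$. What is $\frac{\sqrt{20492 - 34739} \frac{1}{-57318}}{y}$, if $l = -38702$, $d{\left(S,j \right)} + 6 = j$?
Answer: $\frac{23 i \sqrt{1583}}{17002706437} \approx 5.3821 \cdot 10^{-8} i$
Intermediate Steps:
$d{\left(S,j \right)} = -6 + j$
$y = - \frac{1779829}{46}$ ($y = -38702 - \left(-6 + \frac{187}{-46}\right) = -38702 - \left(-6 + 187 \left(- \frac{1}{46}\right)\right) = -38702 - \left(-6 - \frac{187}{46}\right) = -38702 - - \frac{463}{46} = -38702 + \frac{463}{46} = - \frac{1779829}{46} \approx -38692.0$)
$\frac{\sqrt{20492 - 34739} \frac{1}{-57318}}{y} = \frac{\sqrt{20492 - 34739} \frac{1}{-57318}}{- \frac{1779829}{46}} = \sqrt{-14247} \left(- \frac{1}{57318}\right) \left(- \frac{46}{1779829}\right) = 3 i \sqrt{1583} \left(- \frac{1}{57318}\right) \left(- \frac{46}{1779829}\right) = - \frac{i \sqrt{1583}}{19106} \left(- \frac{46}{1779829}\right) = \frac{23 i \sqrt{1583}}{17002706437}$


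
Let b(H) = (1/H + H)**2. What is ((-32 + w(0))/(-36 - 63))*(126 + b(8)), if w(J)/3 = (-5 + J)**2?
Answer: -528427/6336 ≈ -83.401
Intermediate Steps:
w(J) = 3*(-5 + J)**2
b(H) = (H + 1/H)**2 (b(H) = (1/H + H)**2 = (H + 1/H)**2)
((-32 + w(0))/(-36 - 63))*(126 + b(8)) = ((-32 + 3*(-5 + 0)**2)/(-36 - 63))*(126 + (1 + 8**2)**2/8**2) = ((-32 + 3*(-5)**2)/(-99))*(126 + (1 + 64)**2/64) = ((-32 + 3*25)*(-1/99))*(126 + (1/64)*65**2) = ((-32 + 75)*(-1/99))*(126 + (1/64)*4225) = (43*(-1/99))*(126 + 4225/64) = -43/99*12289/64 = -528427/6336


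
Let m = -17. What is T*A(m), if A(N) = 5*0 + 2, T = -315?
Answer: -630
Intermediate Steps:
A(N) = 2 (A(N) = 0 + 2 = 2)
T*A(m) = -315*2 = -630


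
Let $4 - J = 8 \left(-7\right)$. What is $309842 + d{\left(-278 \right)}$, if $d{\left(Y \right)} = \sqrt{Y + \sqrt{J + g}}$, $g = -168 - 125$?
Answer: $309842 + \sqrt{-278 + i \sqrt{233}} \approx 3.0984 \cdot 10^{5} + 16.68 i$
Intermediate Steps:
$g = -293$
$J = 60$ ($J = 4 - 8 \left(-7\right) = 4 - -56 = 4 + 56 = 60$)
$d{\left(Y \right)} = \sqrt{Y + i \sqrt{233}}$ ($d{\left(Y \right)} = \sqrt{Y + \sqrt{60 - 293}} = \sqrt{Y + \sqrt{-233}} = \sqrt{Y + i \sqrt{233}}$)
$309842 + d{\left(-278 \right)} = 309842 + \sqrt{-278 + i \sqrt{233}}$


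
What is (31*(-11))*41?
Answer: -13981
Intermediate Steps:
(31*(-11))*41 = -341*41 = -13981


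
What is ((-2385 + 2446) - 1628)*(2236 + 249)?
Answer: -3893995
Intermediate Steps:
((-2385 + 2446) - 1628)*(2236 + 249) = (61 - 1628)*2485 = -1567*2485 = -3893995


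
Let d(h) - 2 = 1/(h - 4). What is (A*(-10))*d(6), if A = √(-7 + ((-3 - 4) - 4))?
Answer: -75*I*√2 ≈ -106.07*I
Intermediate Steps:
A = 3*I*√2 (A = √(-7 + (-7 - 4)) = √(-7 - 11) = √(-18) = 3*I*√2 ≈ 4.2426*I)
d(h) = 2 + 1/(-4 + h) (d(h) = 2 + 1/(h - 4) = 2 + 1/(-4 + h))
(A*(-10))*d(6) = ((3*I*√2)*(-10))*((-7 + 2*6)/(-4 + 6)) = (-30*I*√2)*((-7 + 12)/2) = (-30*I*√2)*((½)*5) = -30*I*√2*(5/2) = -75*I*√2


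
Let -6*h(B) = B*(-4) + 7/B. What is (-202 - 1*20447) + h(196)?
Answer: -1149027/56 ≈ -20518.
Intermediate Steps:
h(B) = -7/(6*B) + 2*B/3 (h(B) = -(B*(-4) + 7/B)/6 = -(-4*B + 7/B)/6 = -7/(6*B) + 2*B/3)
(-202 - 1*20447) + h(196) = (-202 - 1*20447) + (⅙)*(-7 + 4*196²)/196 = (-202 - 20447) + (⅙)*(1/196)*(-7 + 4*38416) = -20649 + (⅙)*(1/196)*(-7 + 153664) = -20649 + (⅙)*(1/196)*153657 = -20649 + 7317/56 = -1149027/56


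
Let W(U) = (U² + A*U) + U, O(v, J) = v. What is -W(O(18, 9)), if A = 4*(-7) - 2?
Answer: 198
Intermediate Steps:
A = -30 (A = -28 - 2 = -30)
W(U) = U² - 29*U (W(U) = (U² - 30*U) + U = U² - 29*U)
-W(O(18, 9)) = -18*(-29 + 18) = -18*(-11) = -1*(-198) = 198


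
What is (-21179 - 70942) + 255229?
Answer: 163108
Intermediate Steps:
(-21179 - 70942) + 255229 = -92121 + 255229 = 163108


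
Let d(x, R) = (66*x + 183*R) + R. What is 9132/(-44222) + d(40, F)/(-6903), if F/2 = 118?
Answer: -1050040202/152632233 ≈ -6.8795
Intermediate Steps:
F = 236 (F = 2*118 = 236)
d(x, R) = 66*x + 184*R
9132/(-44222) + d(40, F)/(-6903) = 9132/(-44222) + (66*40 + 184*236)/(-6903) = 9132*(-1/44222) + (2640 + 43424)*(-1/6903) = -4566/22111 + 46064*(-1/6903) = -4566/22111 - 46064/6903 = -1050040202/152632233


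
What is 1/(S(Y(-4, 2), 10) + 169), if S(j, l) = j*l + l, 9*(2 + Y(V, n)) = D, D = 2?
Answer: 9/1451 ≈ 0.0062026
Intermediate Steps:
Y(V, n) = -16/9 (Y(V, n) = -2 + (⅑)*2 = -2 + 2/9 = -16/9)
S(j, l) = l + j*l
1/(S(Y(-4, 2), 10) + 169) = 1/(10*(1 - 16/9) + 169) = 1/(10*(-7/9) + 169) = 1/(-70/9 + 169) = 1/(1451/9) = 9/1451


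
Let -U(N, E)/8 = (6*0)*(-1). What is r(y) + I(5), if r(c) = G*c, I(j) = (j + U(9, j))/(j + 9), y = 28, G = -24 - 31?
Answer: -21555/14 ≈ -1539.6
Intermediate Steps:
G = -55
U(N, E) = 0 (U(N, E) = -8*6*0*(-1) = -0*(-1) = -8*0 = 0)
I(j) = j/(9 + j) (I(j) = (j + 0)/(j + 9) = j/(9 + j))
r(c) = -55*c
r(y) + I(5) = -55*28 + 5/(9 + 5) = -1540 + 5/14 = -21555/14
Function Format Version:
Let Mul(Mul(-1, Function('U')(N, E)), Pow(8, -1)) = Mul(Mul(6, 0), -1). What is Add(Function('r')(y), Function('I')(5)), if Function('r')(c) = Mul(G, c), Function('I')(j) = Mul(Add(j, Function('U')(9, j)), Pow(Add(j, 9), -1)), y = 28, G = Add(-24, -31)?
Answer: Rational(-21555, 14) ≈ -1539.6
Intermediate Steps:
G = -55
Function('U')(N, E) = 0 (Function('U')(N, E) = Mul(-8, Mul(Mul(6, 0), -1)) = Mul(-8, Mul(0, -1)) = Mul(-8, 0) = 0)
Function('I')(j) = Mul(j, Pow(Add(9, j), -1)) (Function('I')(j) = Mul(Add(j, 0), Pow(Add(j, 9), -1)) = Mul(j, Pow(Add(9, j), -1)))
Function('r')(c) = Mul(-55, c)
Add(Function('r')(y), Function('I')(5)) = Add(Mul(-55, 28), Mul(5, Pow(Add(9, 5), -1))) = Add(-1540, Mul(5, Pow(14, -1))) = Add(-1540, Mul(5, Rational(1, 14))) = Add(-1540, Rational(5, 14)) = Rational(-21555, 14)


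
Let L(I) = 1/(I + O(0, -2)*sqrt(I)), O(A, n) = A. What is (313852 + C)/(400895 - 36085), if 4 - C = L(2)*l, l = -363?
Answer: 125615/145924 ≈ 0.86082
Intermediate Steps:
L(I) = 1/I (L(I) = 1/(I + 0*sqrt(I)) = 1/(I + 0) = 1/I)
C = 371/2 (C = 4 - (-363)/2 = 4 - 1*(-363/2) = 4 + 363/2 = 371/2 ≈ 185.50)
(313852 + C)/(400895 - 36085) = (313852 + 371/2)/(400895 - 36085) = (628075/2)/364810 = (628075/2)*(1/364810) = 125615/145924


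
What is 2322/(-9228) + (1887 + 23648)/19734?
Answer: 7908943/7587723 ≈ 1.0423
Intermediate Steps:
2322/(-9228) + (1887 + 23648)/19734 = 2322*(-1/9228) + 25535*(1/19734) = -387/1538 + 25535/19734 = 7908943/7587723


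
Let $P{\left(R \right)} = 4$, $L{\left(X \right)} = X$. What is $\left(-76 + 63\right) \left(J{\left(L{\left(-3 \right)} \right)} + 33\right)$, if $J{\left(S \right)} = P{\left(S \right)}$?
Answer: $-481$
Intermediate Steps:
$J{\left(S \right)} = 4$
$\left(-76 + 63\right) \left(J{\left(L{\left(-3 \right)} \right)} + 33\right) = \left(-76 + 63\right) \left(4 + 33\right) = \left(-13\right) 37 = -481$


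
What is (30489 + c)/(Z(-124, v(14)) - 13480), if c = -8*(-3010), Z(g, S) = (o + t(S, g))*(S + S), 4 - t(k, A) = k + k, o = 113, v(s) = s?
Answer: -54569/10988 ≈ -4.9662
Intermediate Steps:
t(k, A) = 4 - 2*k (t(k, A) = 4 - (k + k) = 4 - 2*k)
Z(g, S) = 2*S*(117 - 2*S) (Z(g, S) = (113 + (4 - 2*S))*(S + S) = (117 - 2*S)*(2*S) = 2*S*(117 - 2*S))
c = 24080
(30489 + c)/(Z(-124, v(14)) - 13480) = (30489 + 24080)/(2*14*(117 - 2*14) - 13480) = 54569/(2*14*(117 - 28) - 13480) = 54569/(2*14*89 - 13480) = 54569/(2492 - 13480) = 54569/(-10988) = 54569*(-1/10988) = -54569/10988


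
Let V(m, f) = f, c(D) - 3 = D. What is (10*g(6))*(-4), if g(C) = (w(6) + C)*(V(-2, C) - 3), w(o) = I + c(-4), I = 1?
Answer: -720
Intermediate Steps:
c(D) = 3 + D
w(o) = 0 (w(o) = 1 + (3 - 4) = 1 - 1 = 0)
g(C) = C*(-3 + C) (g(C) = (0 + C)*(C - 3) = C*(-3 + C))
(10*g(6))*(-4) = (10*(6*(-3 + 6)))*(-4) = (10*(6*3))*(-4) = (10*18)*(-4) = 180*(-4) = -720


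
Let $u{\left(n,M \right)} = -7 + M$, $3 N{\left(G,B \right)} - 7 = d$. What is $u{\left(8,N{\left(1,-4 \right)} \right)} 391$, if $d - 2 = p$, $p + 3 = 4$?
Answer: $- \frac{4301}{3} \approx -1433.7$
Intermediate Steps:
$p = 1$ ($p = -3 + 4 = 1$)
$d = 3$ ($d = 2 + 1 = 3$)
$N{\left(G,B \right)} = \frac{10}{3}$ ($N{\left(G,B \right)} = \frac{7}{3} + \frac{1}{3} \cdot 3 = \frac{7}{3} + 1 = \frac{10}{3}$)
$u{\left(8,N{\left(1,-4 \right)} \right)} 391 = \left(-7 + \frac{10}{3}\right) 391 = \left(- \frac{11}{3}\right) 391 = - \frac{4301}{3}$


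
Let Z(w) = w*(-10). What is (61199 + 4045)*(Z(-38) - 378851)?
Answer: -24692961924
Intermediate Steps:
Z(w) = -10*w
(61199 + 4045)*(Z(-38) - 378851) = (61199 + 4045)*(-10*(-38) - 378851) = 65244*(380 - 378851) = 65244*(-378471) = -24692961924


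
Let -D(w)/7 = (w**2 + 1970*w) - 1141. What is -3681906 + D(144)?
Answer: -5804831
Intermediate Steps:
D(w) = 7987 - 13790*w - 7*w**2 (D(w) = -7*((w**2 + 1970*w) - 1141) = -7*(-1141 + w**2 + 1970*w) = 7987 - 13790*w - 7*w**2)
-3681906 + D(144) = -3681906 + (7987 - 13790*144 - 7*144**2) = -3681906 + (7987 - 1985760 - 7*20736) = -3681906 + (7987 - 1985760 - 145152) = -3681906 - 2122925 = -5804831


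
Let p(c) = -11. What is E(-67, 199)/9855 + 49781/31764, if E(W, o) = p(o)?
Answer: 163414117/104344740 ≈ 1.5661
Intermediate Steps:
E(W, o) = -11
E(-67, 199)/9855 + 49781/31764 = -11/9855 + 49781/31764 = 163414117/104344740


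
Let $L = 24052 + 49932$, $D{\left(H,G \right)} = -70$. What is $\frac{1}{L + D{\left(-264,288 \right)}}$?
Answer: $\frac{1}{73914} \approx 1.3529 \cdot 10^{-5}$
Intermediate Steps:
$L = 73984$
$\frac{1}{L + D{\left(-264,288 \right)}} = \frac{1}{73984 - 70} = \frac{1}{73914}$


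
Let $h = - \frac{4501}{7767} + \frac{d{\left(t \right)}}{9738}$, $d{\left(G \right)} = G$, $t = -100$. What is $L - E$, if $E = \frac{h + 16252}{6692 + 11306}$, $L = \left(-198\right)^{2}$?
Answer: $\frac{2964798589559171}{75626642106} \approx 39203.0$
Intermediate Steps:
$h = - \frac{2478191}{4201947}$ ($h = - \frac{4501}{7767} - \frac{100}{9738} = \left(-4501\right) \frac{1}{7767} - \frac{50}{4869} = - \frac{4501}{7767} - \frac{50}{4869} = - \frac{2478191}{4201947} \approx -0.58977$)
$L = 39204$
$E = \frac{68287564453}{75626642106}$ ($E = \frac{- \frac{2478191}{4201947} + 16252}{6692 + 11306} = \frac{68287564453}{4201947 \cdot 17998} = \frac{68287564453}{4201947} \cdot \frac{1}{17998} = \frac{68287564453}{75626642106} \approx 0.90296$)
$L - E = 39204 - \frac{68287564453}{75626642106} = \frac{2964798589559171}{75626642106}$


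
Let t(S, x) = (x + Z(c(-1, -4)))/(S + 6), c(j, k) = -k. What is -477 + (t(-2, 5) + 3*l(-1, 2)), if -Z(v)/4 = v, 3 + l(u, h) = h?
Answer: -1931/4 ≈ -482.75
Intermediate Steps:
l(u, h) = -3 + h
Z(v) = -4*v
t(S, x) = (-16 + x)/(6 + S) (t(S, x) = (x - (-4)*(-4))/(S + 6) = (x - 4*4)/(6 + S) = (x - 16)/(6 + S) = (-16 + x)/(6 + S))
-477 + (t(-2, 5) + 3*l(-1, 2)) = -477 + ((-16 + 5)/(6 - 2) + 3*(-3 + 2)) = -477 + (-11/4 + 3*(-1)) = -477 + ((¼)*(-11) - 3) = -477 + (-11/4 - 3) = -477 - 23/4 = -1931/4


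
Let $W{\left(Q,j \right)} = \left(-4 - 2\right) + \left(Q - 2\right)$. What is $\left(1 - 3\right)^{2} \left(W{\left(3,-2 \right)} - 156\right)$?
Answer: $-644$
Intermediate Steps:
$W{\left(Q,j \right)} = -8 + Q$ ($W{\left(Q,j \right)} = -6 + \left(-2 + Q\right) = -8 + Q$)
$\left(1 - 3\right)^{2} \left(W{\left(3,-2 \right)} - 156\right) = \left(1 - 3\right)^{2} \left(\left(-8 + 3\right) - 156\right) = \left(-2\right)^{2} \left(-5 - 156\right) = 4 \left(-161\right) = -644$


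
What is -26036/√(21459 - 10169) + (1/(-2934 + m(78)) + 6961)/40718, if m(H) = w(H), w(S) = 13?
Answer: 10166540/59468639 - 13018*√11290/5645 ≈ -244.86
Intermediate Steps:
m(H) = 13
-26036/√(21459 - 10169) + (1/(-2934 + m(78)) + 6961)/40718 = -26036/√(21459 - 10169) + (1/(-2934 + 13) + 6961)/40718 = -26036*√11290/11290 + (1/(-2921) + 6961)*(1/40718) = -13018*√11290/5645 + (-1/2921 + 6961)*(1/40718) = -13018*√11290/5645 + (20333080/2921)*(1/40718) = -13018*√11290/5645 + 10166540/59468639 = 10166540/59468639 - 13018*√11290/5645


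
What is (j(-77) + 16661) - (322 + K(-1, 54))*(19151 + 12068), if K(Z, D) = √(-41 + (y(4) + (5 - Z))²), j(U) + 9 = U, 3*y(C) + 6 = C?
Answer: -10035943 - 31219*I*√113/3 ≈ -1.0036e+7 - 1.1062e+5*I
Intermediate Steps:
y(C) = -2 + C/3
j(U) = -9 + U
K(Z, D) = √(-41 + (13/3 - Z)²) (K(Z, D) = √(-41 + ((-2 + (⅓)*4) + (5 - Z))²) = √(-41 + ((-2 + 4/3) + (5 - Z))²) = √(-41 + (-⅔ + (5 - Z))²) = √(-41 + (13/3 - Z)²))
(j(-77) + 16661) - (322 + K(-1, 54))*(19151 + 12068) = ((-9 - 77) + 16661) - (322 + √(-369 + (-13 + 3*(-1))²)/3)*(19151 + 12068) = (-86 + 16661) - (322 + √(-369 + (-13 - 3)²)/3)*31219 = 16575 - (322 + √(-369 + (-16)²)/3)*31219 = 16575 - (322 + √(-369 + 256)/3)*31219 = 16575 - (322 + √(-113)/3)*31219 = 16575 - (322 + (I*√113)/3)*31219 = 16575 - (322 + I*√113/3)*31219 = 16575 - (10052518 + 31219*I*√113/3) = 16575 + (-10052518 - 31219*I*√113/3) = -10035943 - 31219*I*√113/3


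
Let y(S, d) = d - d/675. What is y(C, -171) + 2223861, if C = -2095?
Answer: 166776769/75 ≈ 2.2237e+6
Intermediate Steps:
y(S, d) = 674*d/675 (y(S, d) = d - d/675 = 674*d/675)
y(C, -171) + 2223861 = (674/675)*(-171) + 2223861 = -12806/75 + 2223861 = 166776769/75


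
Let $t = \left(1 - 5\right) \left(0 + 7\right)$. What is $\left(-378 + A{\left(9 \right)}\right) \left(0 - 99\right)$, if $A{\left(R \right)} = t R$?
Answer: $62370$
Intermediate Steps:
$t = -28$ ($t = \left(-4\right) 7 = -28$)
$A{\left(R \right)} = - 28 R$
$\left(-378 + A{\left(9 \right)}\right) \left(0 - 99\right) = \left(-378 - 252\right) \left(0 - 99\right) = \left(-378 - 252\right) \left(-99\right) = \left(-630\right) \left(-99\right) = 62370$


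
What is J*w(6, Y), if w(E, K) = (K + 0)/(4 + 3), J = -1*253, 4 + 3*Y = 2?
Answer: 506/21 ≈ 24.095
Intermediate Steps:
Y = -2/3 (Y = -4/3 + (1/3)*2 = -4/3 + 2/3 = -2/3 ≈ -0.66667)
J = -253
w(E, K) = K/7
J*w(6, Y) = -253*(-2)/(7*3) = -253*(-2/21) = 506/21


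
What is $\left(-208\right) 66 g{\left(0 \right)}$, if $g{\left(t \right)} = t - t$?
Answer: $0$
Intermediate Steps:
$g{\left(t \right)} = 0$
$\left(-208\right) 66 g{\left(0 \right)} = \left(-208\right) 66 \cdot 0 = \left(-13728\right) 0 = 0$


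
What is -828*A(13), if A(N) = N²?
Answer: -139932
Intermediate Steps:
-828*A(13) = -828*13² = -828*169 = -139932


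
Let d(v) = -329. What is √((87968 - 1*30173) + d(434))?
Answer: √57466 ≈ 239.72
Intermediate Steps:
√((87968 - 1*30173) + d(434)) = √((87968 - 1*30173) - 329) = √((87968 - 30173) - 329) = √(57795 - 329) = √57466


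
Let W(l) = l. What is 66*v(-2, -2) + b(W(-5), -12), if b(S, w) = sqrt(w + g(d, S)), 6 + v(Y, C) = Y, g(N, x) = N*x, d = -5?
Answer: -528 + sqrt(13) ≈ -524.39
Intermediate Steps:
v(Y, C) = -6 + Y
b(S, w) = sqrt(w - 5*S)
66*v(-2, -2) + b(W(-5), -12) = 66*(-6 - 2) + sqrt(-12 - 5*(-5)) = 66*(-8) + sqrt(-12 + 25) = -528 + sqrt(13)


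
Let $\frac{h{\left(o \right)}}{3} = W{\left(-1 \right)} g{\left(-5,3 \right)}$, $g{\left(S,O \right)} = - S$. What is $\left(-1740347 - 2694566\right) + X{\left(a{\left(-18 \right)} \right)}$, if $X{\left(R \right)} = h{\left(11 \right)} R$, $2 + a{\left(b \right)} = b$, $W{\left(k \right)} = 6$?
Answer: $-4436713$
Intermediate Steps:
$a{\left(b \right)} = -2 + b$
$h{\left(o \right)} = 90$ ($h{\left(o \right)} = 3 \cdot 6 \left(\left(-1\right) \left(-5\right)\right) = 3 \cdot 6 \cdot 5 = 3 \cdot 30 = 90$)
$X{\left(R \right)} = 90 R$
$\left(-1740347 - 2694566\right) + X{\left(a{\left(-18 \right)} \right)} = \left(-1740347 - 2694566\right) + 90 \left(-2 - 18\right) = -4434913 + 90 \left(-20\right) = -4434913 - 1800 = -4436713$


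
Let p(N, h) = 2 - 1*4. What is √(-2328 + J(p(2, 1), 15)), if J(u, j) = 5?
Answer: I*√2323 ≈ 48.198*I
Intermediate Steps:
p(N, h) = -2 (p(N, h) = 2 - 4 = -2)
√(-2328 + J(p(2, 1), 15)) = √(-2328 + 5) = √(-2323) = I*√2323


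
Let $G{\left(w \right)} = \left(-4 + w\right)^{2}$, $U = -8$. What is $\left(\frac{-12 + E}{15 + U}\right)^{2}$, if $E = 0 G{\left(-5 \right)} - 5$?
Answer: $\frac{289}{49} \approx 5.898$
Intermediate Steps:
$E = -5$ ($E = 0 \left(-4 - 5\right)^{2} - 5 = 0 \left(-9\right)^{2} - 5 = 0 \cdot 81 - 5 = 0 - 5 = -5$)
$\left(\frac{-12 + E}{15 + U}\right)^{2} = \left(\frac{-12 - 5}{15 - 8}\right)^{2} = \left(- \frac{17}{7}\right)^{2} = \frac{289}{49}$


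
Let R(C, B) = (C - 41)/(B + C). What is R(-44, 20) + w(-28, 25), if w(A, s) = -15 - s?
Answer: -875/24 ≈ -36.458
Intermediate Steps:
R(C, B) = (-41 + C)/(B + C)
R(-44, 20) + w(-28, 25) = (-41 - 44)/(20 - 44) + (-15 - 1*25) = -85/(-24) + (-15 - 25) = -1/24*(-85) - 40 = 85/24 - 40 = -875/24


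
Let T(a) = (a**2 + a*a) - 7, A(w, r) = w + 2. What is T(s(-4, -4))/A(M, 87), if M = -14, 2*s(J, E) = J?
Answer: -1/12 ≈ -0.083333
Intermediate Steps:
s(J, E) = J/2
A(w, r) = 2 + w
T(a) = -7 + 2*a**2 (T(a) = (a**2 + a**2) - 7 = 2*a**2 - 7 = -7 + 2*a**2)
T(s(-4, -4))/A(M, 87) = (-7 + 2*((1/2)*(-4))**2)/(2 - 14) = (-7 + 2*(-2)**2)/(-12) = (-7 + 2*4)*(-1/12) = (-7 + 8)*(-1/12) = 1*(-1/12) = -1/12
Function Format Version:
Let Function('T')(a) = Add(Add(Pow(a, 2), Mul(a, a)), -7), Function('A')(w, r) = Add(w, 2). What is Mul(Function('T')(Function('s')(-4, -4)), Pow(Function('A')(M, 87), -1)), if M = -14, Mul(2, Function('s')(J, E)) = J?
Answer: Rational(-1, 12) ≈ -0.083333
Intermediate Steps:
Function('s')(J, E) = Mul(Rational(1, 2), J)
Function('A')(w, r) = Add(2, w)
Function('T')(a) = Add(-7, Mul(2, Pow(a, 2))) (Function('T')(a) = Add(Add(Pow(a, 2), Pow(a, 2)), -7) = Add(Mul(2, Pow(a, 2)), -7) = Add(-7, Mul(2, Pow(a, 2))))
Mul(Function('T')(Function('s')(-4, -4)), Pow(Function('A')(M, 87), -1)) = Mul(Add(-7, Mul(2, Pow(Mul(Rational(1, 2), -4), 2))), Pow(Add(2, -14), -1)) = Mul(Add(-7, Mul(2, Pow(-2, 2))), Pow(-12, -1)) = Mul(Add(-7, Mul(2, 4)), Rational(-1, 12)) = Mul(Add(-7, 8), Rational(-1, 12)) = Mul(1, Rational(-1, 12)) = Rational(-1, 12)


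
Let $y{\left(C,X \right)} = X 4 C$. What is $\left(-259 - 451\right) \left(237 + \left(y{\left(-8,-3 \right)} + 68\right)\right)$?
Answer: $-284710$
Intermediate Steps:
$y{\left(C,X \right)} = 4 C X$ ($y{\left(C,X \right)} = 4 X C = 4 C X$)
$\left(-259 - 451\right) \left(237 + \left(y{\left(-8,-3 \right)} + 68\right)\right) = \left(-259 - 451\right) \left(237 + \left(4 \left(-8\right) \left(-3\right) + 68\right)\right) = - 710 \left(237 + \left(96 + 68\right)\right) = - 710 \left(237 + 164\right) = \left(-710\right) 401 = -284710$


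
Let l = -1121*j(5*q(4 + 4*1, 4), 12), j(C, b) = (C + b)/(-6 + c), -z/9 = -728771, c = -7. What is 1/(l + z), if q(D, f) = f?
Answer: 13/85302079 ≈ 1.5240e-7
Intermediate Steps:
z = 6558939 (z = -9*(-728771) = 6558939)
j(C, b) = -C/13 - b/13 (j(C, b) = (C + b)/(-6 - 7) = (C + b)/(-13) = (C + b)*(-1/13) = -C/13 - b/13)
l = 35872/13 (l = -1121*(-5*4/13 - 1/13*12) = -1121*(-1/13*20 - 12/13) = -1121*(-20/13 - 12/13) = -1121*(-32/13) = 35872/13 ≈ 2759.4)
1/(l + z) = 1/(35872/13 + 6558939) = 1/(85302079/13) = 13/85302079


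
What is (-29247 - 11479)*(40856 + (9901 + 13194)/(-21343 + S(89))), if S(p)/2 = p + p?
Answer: -1126430944842/677 ≈ -1.6639e+9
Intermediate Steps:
S(p) = 4*p (S(p) = 2*(p + p) = 2*(2*p) = 4*p)
(-29247 - 11479)*(40856 + (9901 + 13194)/(-21343 + S(89))) = (-29247 - 11479)*(40856 + (9901 + 13194)/(-21343 + 4*89)) = -40726*(40856 + 23095/(-21343 + 356)) = -40726*(40856 + 23095/(-20987)) = -40726*(40856 + 23095*(-1/20987)) = -40726*(40856 - 745/677) = -40726*27658767/677 = -1126430944842/677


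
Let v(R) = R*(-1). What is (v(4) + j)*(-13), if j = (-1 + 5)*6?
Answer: -260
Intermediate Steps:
j = 24 (j = 4*6 = 24)
v(R) = -R
(v(4) + j)*(-13) = (-1*4 + 24)*(-13) = (-4 + 24)*(-13) = 20*(-13) = -260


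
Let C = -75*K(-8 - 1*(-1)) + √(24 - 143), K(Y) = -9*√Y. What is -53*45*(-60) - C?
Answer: 143100 - I*√119 - 675*I*√7 ≈ 1.431e+5 - 1796.8*I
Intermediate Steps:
C = I*√119 + 675*I*√7 (C = -(-675)*√(-8 - 1*(-1)) + √(24 - 143) = -(-675)*√(-8 + 1) + √(-119) = -(-675)*√(-7) + I*√119 = -(-675)*I*√7 + I*√119 = 675*I*√7 + I*√119 = I*√119 + 675*I*√7 ≈ 1796.8*I)
-53*45*(-60) - C = -53*45*(-60) - I*(√119 + 675*√7) = -2385*(-60) - I*(√119 + 675*√7) = 143100 - I*(√119 + 675*√7)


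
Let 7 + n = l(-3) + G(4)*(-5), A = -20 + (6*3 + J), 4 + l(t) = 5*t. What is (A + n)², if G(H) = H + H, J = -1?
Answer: 4761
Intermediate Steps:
l(t) = -4 + 5*t
G(H) = 2*H
A = -3 (A = -20 + (6*3 - 1) = -20 + (18 - 1) = -20 + 17 = -3)
n = -66 (n = -7 + ((-4 + 5*(-3)) + (2*4)*(-5)) = -7 + ((-4 - 15) + 8*(-5)) = -7 + (-19 - 40) = -7 - 59 = -66)
(A + n)² = (-3 - 66)² = (-69)² = 4761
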